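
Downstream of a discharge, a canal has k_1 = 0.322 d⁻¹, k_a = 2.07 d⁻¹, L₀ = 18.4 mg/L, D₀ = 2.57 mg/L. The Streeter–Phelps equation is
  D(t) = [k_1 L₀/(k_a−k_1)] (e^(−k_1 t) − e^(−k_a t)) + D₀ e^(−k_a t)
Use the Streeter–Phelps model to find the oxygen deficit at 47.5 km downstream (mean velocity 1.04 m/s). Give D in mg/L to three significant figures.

Travel time t = x/v = 47.5 km / (1.04 m/s) = 47500 m / 1.04 m/s = 45670 s = 0.5286 d.
k_1 L₀/(k_a−k_1) = 0.322×18.4/(2.07−0.322) = 5.925/1.748 = 3.389 mg/L.
e^(−k_1 t) = e^(−0.322×0.5286) = 0.8435; e^(−k_a t) = e^(−2.07×0.5286) = 0.3348.
D = 3.389 × (0.8435 − 0.3348) + 2.57 × 0.3348 = 1.724 + 0.8604 = 2.585 mg/L.

D ≈ 2.58 mg/L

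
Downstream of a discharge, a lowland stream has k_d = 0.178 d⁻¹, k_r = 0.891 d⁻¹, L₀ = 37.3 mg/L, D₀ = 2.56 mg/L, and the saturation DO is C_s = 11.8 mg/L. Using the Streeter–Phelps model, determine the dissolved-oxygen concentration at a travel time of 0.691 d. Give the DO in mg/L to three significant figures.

DO ≈ 7.21 mg/L

k_d L₀/(k_r−k_d) = 0.178×37.3/(0.891−0.178) = 6.639/0.7130 = 9.312 mg/L.
e^(−k_d t) = e^(−0.178×0.6910) = 0.8843; e^(−k_r t) = e^(−0.891×0.6910) = 0.5403.
D = 9.312 × (0.8843 − 0.5403) + 2.56 × 0.5403 = 3.203 + 1.383 = 4.586 mg/L.
DO = C_s − D = 11.8 − 4.586 = 7.214 mg/L.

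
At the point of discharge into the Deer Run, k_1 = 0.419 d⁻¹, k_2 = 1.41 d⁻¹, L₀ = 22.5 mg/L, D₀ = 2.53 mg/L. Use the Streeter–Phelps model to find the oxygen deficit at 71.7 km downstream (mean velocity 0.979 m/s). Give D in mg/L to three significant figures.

Travel time t = x/v = 71.7 km / (0.979 m/s) = 71700 m / 0.979 m/s = 73240 s = 0.8477 d.
k_1 L₀/(k_2−k_1) = 0.419×22.5/(1.41−0.419) = 9.428/0.9910 = 9.513 mg/L.
e^(−k_1 t) = e^(−0.419×0.8477) = 0.7011; e^(−k_2 t) = e^(−1.41×0.8477) = 0.3026.
D = 9.513 × (0.7011 − 0.3026) + 2.53 × 0.3026 = 3.790 + 0.7657 = 4.556 mg/L.

D ≈ 4.56 mg/L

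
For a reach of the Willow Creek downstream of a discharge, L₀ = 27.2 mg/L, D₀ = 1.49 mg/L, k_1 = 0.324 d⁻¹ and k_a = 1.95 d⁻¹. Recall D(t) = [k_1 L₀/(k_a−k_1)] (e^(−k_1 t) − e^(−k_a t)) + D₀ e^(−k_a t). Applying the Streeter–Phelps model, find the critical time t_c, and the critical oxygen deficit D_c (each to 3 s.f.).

t_c ≈ 0.906 d; D_c ≈ 3.37 mg/L

With k_a/k_1 = 6.019 and 1 − D₀(k_a−k_1)/(k_1 L₀) = 0.7251,
t_c = ln(6.019 × 0.7251) / (1.95 − 0.324) = ln(4.364) / 1.626 = 1.473/1.626 = 0.9061 d.
L(t_c) = L₀ e^(−k_1 t_c) = 27.2 × 0.7456 = 20.28 mg/L, and at the critical point k_a D_c = k_1 L, so D_c = (0.324/1.95) × 20.28 = 3.370 mg/L.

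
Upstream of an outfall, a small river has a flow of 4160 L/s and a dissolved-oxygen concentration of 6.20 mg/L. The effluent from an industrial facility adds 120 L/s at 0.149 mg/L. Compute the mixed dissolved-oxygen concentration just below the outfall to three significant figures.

Flow-weighted mixing: C = (Q_r C_r + Q_w C_w)/(Q_r + Q_w)
= (4160×6.20 + 120×0.149)/(4160 + 120) = 25810/4280 = 6.030 mg/L.

6.03 mg/L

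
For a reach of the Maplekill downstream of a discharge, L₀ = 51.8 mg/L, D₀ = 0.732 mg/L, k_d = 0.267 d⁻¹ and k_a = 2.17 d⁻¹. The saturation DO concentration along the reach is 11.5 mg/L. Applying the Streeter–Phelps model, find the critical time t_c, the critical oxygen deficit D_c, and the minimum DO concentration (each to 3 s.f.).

t_c ≈ 1.05 d; D_c ≈ 4.82 mg/L; min DO ≈ 6.68 mg/L

t_c = [1/(k_a−k_d)] ln[(k_a/k_d)(1 − D₀(k_a−k_d)/(k_d L₀))]
= [1/(2.17−0.267)] ln[(2.17/0.267)(1 − 0.732×1.903/(0.267×51.8))]
= (1/1.903) ln[8.127 × 0.8993] = 0.5255 × ln(7.309) = 0.5255 × 1.989 = 1.045 d.
L(t_c) = L₀ e^(−k_d t_c) = 51.8 × 0.7565 = 39.19 mg/L, and at the critical point k_a D_c = k_d L, so D_c = (0.267/2.17) × 39.19 = 4.821 mg/L.
Minimum DO = C_s − D_c = 11.5 − 4.821 = 6.679 mg/L.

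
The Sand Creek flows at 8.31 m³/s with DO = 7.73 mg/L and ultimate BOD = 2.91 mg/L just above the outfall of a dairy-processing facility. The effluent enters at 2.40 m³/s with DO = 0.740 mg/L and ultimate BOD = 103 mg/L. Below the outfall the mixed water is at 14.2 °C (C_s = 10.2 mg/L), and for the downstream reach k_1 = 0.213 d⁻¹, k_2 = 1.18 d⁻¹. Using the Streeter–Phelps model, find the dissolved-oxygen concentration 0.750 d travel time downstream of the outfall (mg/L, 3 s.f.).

Mixed DO = (8.31×7.73 + 2.40×0.740)/(8.31+2.40) = 66.01/10.71 = 6.164 mg/L.
Mixed L₀ = (8.31×2.91 + 2.40×103)/(10.71) = 271.4/10.71 = 25.34 mg/L.
Initial deficit D₀ = C_s − DO₀ = 10.2 − 6.164 = 4.036 mg/L.
D(0.750) = [0.213×25.34/(1.18−0.213)](e^(−0.213×0.750) − e^(−1.18×0.750)) + 4.036 e^(−1.18×0.750)
= 5.581 × (0.8524 − 0.4127) + 4.036 × 0.4127 = 4.120 mg/L.
DO = 10.2 − 4.120 = 6.080 mg/L.

DO ≈ 6.08 mg/L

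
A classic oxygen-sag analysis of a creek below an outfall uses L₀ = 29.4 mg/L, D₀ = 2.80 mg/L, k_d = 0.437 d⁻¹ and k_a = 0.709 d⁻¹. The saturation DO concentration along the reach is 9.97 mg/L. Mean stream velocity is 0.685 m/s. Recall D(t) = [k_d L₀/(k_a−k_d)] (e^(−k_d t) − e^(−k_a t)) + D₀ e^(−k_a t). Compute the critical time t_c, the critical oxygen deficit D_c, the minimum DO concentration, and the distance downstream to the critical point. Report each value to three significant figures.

t_c ≈ 1.55 d; D_c ≈ 9.19 mg/L; min DO ≈ 0.783 mg/L; x_c ≈ 92.0 km

With k_a/k_d = 1.622 and 1 − D₀(k_a−k_d)/(k_d L₀) = 0.9407,
t_c = ln(1.622 × 0.9407) / (0.709 − 0.437) = ln(1.526) / 0.2720 = 0.4228/0.2720 = 1.554 d.
D_c = (k_d/k_a) L₀ e^(−k_d t_c) = (0.437/0.709) × 29.4 × e^(−0.437×1.554) = 0.6164 × 29.4 × 0.5070 = 9.187 mg/L.
Minimum DO = C_s − D_c = 9.97 − 9.187 = 0.7832 mg/L.
x_c = v t_c = 0.685 m/s × 1.554 d × 86400 s/d = 92000 m ≈ 92.0 km.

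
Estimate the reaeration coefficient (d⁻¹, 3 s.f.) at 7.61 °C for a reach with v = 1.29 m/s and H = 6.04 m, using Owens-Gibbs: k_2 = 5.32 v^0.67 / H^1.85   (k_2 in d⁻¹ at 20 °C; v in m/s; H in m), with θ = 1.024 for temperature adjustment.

k_2(20) = 5.32 × 1.29^0.67 / 6.04^1.85 = 5.32 × 1.186 / 27.86 = 0.2265 d⁻¹.
k_2(7.61) = 0.2265 × 1.024^(7.61−20) = 0.2265 × 0.7454 = 0.1688 d⁻¹.

k_2 ≈ 0.169 d⁻¹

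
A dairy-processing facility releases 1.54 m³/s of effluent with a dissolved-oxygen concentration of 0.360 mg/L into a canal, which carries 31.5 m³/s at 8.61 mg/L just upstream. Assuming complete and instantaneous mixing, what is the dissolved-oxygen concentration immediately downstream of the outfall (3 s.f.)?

Flow-weighted mixing: C = (Q_r C_r + Q_w C_w)/(Q_r + Q_w)
= (31.5×8.61 + 1.54×0.360)/(31.5 + 1.54) = 271.8/33.04 = 8.225 mg/L.

8.23 mg/L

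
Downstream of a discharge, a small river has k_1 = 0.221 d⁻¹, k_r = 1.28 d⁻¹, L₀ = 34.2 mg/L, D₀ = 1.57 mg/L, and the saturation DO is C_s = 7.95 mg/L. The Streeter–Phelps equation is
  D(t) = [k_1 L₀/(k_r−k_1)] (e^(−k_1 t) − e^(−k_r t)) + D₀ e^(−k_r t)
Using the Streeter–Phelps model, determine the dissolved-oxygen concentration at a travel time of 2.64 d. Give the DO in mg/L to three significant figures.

k_1 L₀/(k_r−k_1) = 0.221×34.2/(1.28−0.221) = 7.558/1.059 = 7.137 mg/L.
e^(−k_1 t) = e^(−0.221×2.640) = 0.5580; e^(−k_r t) = e^(−1.28×2.640) = 0.03407.
D = 7.137 × (0.5580 − 0.03407) + 1.57 × 0.03407 = 3.739 + 0.05350 = 3.793 mg/L.
DO = C_s − D = 7.95 − 3.793 = 4.157 mg/L.

DO ≈ 4.16 mg/L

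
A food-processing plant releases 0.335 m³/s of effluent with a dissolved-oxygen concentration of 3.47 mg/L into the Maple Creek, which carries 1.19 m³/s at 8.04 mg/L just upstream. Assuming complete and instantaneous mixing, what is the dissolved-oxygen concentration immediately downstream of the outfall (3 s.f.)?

Flow-weighted mixing: C = (Q_r C_r + Q_w C_w)/(Q_r + Q_w)
= (1.19×8.04 + 0.335×3.47)/(1.19 + 0.335) = 10.73/1.525 = 7.036 mg/L.

7.04 mg/L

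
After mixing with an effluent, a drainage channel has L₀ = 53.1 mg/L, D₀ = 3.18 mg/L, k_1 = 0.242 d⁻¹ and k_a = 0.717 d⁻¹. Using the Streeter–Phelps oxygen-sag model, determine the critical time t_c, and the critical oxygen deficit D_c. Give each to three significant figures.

t_c ≈ 2.02 d; D_c ≈ 11.0 mg/L

t_c = [1/(k_a−k_1)] ln[(k_a/k_1)(1 − D₀(k_a−k_1)/(k_1 L₀))]
= [1/(0.717−0.242)] ln[(0.717/0.242)(1 − 3.18×0.4750/(0.242×53.1))]
= (1/0.4750) ln[2.963 × 0.8825] = 2.105 × ln(2.615) = 2.105 × 0.9611 = 2.023 d.
D_c = (k_1/k_a) L₀ e^(−k_1 t_c) = (0.242/0.717) × 53.1 × e^(−0.242×2.023) = 0.3375 × 53.1 × 0.6128 = 10.98 mg/L.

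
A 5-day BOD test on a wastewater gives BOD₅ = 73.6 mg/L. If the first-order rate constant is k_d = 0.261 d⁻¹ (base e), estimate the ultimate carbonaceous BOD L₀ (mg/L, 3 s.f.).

BOD₅ = L₀(1 − e^(−5k_d)) ⇒ L₀ = BOD₅ / (1 − e^(−5×0.261))
= 73.6 / (1 − 0.2712) = 73.6 / 0.7288 = 101.0 mg/L.

L₀ ≈ 101 mg/L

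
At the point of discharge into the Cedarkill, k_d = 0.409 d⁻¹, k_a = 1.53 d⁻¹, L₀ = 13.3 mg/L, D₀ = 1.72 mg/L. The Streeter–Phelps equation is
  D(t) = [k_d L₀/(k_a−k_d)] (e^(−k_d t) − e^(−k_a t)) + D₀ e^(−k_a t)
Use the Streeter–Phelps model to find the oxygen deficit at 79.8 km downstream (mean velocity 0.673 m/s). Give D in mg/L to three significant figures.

Travel time t = x/v = 79.8 km / (0.673 m/s) = 79800 m / 0.673 m/s = 118600 s = 1.372 d.
k_d L₀/(k_a−k_d) = 0.409×13.3/(1.53−0.409) = 5.440/1.121 = 4.853 mg/L.
e^(−k_d t) = e^(−0.409×1.372) = 0.5705; e^(−k_a t) = e^(−1.53×1.372) = 0.1225.
D = 4.853 × (0.5705 − 0.1225) + 1.72 × 0.1225 = 2.174 + 0.2107 = 2.385 mg/L.

D ≈ 2.38 mg/L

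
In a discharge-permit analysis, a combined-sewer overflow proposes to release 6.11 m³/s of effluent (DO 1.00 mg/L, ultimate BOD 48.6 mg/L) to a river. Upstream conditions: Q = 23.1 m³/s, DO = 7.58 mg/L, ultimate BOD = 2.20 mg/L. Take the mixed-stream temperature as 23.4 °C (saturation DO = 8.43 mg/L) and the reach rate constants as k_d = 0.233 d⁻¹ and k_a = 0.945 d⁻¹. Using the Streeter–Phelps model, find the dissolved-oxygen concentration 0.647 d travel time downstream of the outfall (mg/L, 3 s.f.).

DO ≈ 5.99 mg/L

Mixed DO = (23.1×7.58 + 6.11×1.00)/(23.1+6.11) = 181.2/29.21 = 6.204 mg/L.
Mixed L₀ = (23.1×2.20 + 6.11×48.6)/(29.21) = 347.8/29.21 = 11.91 mg/L.
Initial deficit D₀ = C_s − DO₀ = 8.43 − 6.204 = 2.226 mg/L.
D(0.647) = [0.233×11.91/(0.945−0.233)](e^(−0.233×0.647) − e^(−0.945×0.647)) + 2.226 e^(−0.945×0.647)
= 3.896 × (0.8601 − 0.5426) + 2.226 × 0.5426 = 2.445 mg/L.
DO = 8.43 − 2.445 = 5.985 mg/L.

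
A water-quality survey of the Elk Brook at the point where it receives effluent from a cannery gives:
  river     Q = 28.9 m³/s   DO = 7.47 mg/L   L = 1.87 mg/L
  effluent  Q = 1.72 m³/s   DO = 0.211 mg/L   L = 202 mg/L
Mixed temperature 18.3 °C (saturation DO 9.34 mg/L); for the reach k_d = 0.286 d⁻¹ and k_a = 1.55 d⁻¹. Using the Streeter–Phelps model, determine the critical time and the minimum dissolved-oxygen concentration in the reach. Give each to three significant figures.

t_c ≈ 0.182 d; minimum DO ≈ 7.04 mg/L

Mixed DO = (28.9×7.47 + 1.72×0.211)/(28.9+1.72) = 216.2/30.62 = 7.062 mg/L.
Mixed L₀ = (28.9×1.87 + 1.72×202)/(30.62) = 401.5/30.62 = 13.11 mg/L.
Initial deficit D₀ = C_s − DO₀ = 9.34 − 7.062 = 2.278 mg/L.
t_c = (1/1.264) ln[(1.55/0.286)(1 − 2.278×1.264/(0.286×13.11))] = 0.7911 × ln(1.259) = 0.1820 d.
D_c = (0.286/1.55) × 13.11 × e^(−0.286×0.1820) = 0.1845 × 13.11 × 0.9493 = 2.297 mg/L.
Minimum DO = 9.34 − 2.297 = 7.043 mg/L.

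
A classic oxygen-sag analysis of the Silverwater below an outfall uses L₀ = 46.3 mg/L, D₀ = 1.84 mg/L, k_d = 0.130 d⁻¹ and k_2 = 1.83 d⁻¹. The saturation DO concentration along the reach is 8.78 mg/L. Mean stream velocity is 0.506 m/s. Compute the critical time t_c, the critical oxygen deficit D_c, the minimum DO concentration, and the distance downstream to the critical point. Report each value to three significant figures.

t_c ≈ 1.12 d; D_c ≈ 2.84 mg/L; min DO ≈ 5.94 mg/L; x_c ≈ 49.2 km

t_c = [1/(k_2−k_d)] ln[(k_2/k_d)(1 − D₀(k_2−k_d)/(k_d L₀))]
= [1/(1.83−0.130)] ln[(1.83/0.130)(1 − 1.84×1.700/(0.130×46.3))]
= (1/1.700) ln[14.08 × 0.4803] = 0.5882 × ln(6.761) = 0.5882 × 1.911 = 1.124 d.
D_c = (k_d/k_2) L₀ e^(−k_d t_c) = (0.130/1.83) × 46.3 × e^(−0.130×1.124) = 0.07104 × 46.3 × 0.8640 = 2.842 mg/L.
Minimum DO = C_s − D_c = 8.78 − 2.842 = 5.938 mg/L.
x_c = v t_c = 0.506 m/s × 1.124 d × 86400 s/d = 49150 m ≈ 49.2 km.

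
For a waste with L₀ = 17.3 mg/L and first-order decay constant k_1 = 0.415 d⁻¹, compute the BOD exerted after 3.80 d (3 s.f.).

y_t = L₀(1 − e^(−k_1 t)) = 17.3 × (1 − e^(−0.415×3.80))
= 17.3 × (1 − 0.2066) = 17.3 × 0.7934 = 13.73 mg/L.

y ≈ 13.7 mg/L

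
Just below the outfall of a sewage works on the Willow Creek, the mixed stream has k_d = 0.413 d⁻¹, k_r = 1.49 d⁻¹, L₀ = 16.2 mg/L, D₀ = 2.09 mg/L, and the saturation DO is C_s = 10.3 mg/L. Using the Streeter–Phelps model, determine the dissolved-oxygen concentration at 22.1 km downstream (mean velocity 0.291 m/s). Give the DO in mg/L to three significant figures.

DO ≈ 7.09 mg/L

Travel time t = x/v = 22.1 km / (0.291 m/s) = 22100 m / 0.291 m/s = 75950 s = 0.8790 d.
k_d L₀/(k_r−k_d) = 0.413×16.2/(1.49−0.413) = 6.691/1.077 = 6.212 mg/L.
e^(−k_d t) = e^(−0.413×0.8790) = 0.6956; e^(−k_r t) = e^(−1.49×0.8790) = 0.2699.
D = 6.212 × (0.6956 − 0.2699) + 2.09 × 0.2699 = 2.644 + 0.5641 = 3.208 mg/L.
DO = C_s − D = 10.3 − 3.208 = 7.092 mg/L.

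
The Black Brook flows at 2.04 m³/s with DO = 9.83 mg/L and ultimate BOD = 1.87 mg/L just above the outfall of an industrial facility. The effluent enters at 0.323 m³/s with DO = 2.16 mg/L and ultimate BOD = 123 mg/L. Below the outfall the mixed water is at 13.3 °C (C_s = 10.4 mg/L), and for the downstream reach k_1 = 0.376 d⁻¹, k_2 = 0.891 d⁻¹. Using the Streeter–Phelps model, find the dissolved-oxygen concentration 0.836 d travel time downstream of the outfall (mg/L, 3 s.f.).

Mixed DO = (2.04×9.83 + 0.323×2.16)/(2.04+0.323) = 20.75/2.363 = 8.782 mg/L.
Mixed L₀ = (2.04×1.87 + 0.323×123)/(2.363) = 43.54/2.363 = 18.43 mg/L.
Initial deficit D₀ = C_s − DO₀ = 10.4 − 8.782 = 1.618 mg/L.
D(0.836) = [0.376×18.43/(0.891−0.376)](e^(−0.376×0.836) − e^(−0.891×0.836)) + 1.618 e^(−0.891×0.836)
= 13.45 × (0.7303 − 0.4748) + 1.618 × 0.4748 = 4.206 mg/L.
DO = 10.4 − 4.206 = 6.194 mg/L.

DO ≈ 6.19 mg/L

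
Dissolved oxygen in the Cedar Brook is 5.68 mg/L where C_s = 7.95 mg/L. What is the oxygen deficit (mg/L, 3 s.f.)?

D = C_s − C = 7.95 − 5.68 = 2.27 mg/L.

D ≈ 2.27 mg/L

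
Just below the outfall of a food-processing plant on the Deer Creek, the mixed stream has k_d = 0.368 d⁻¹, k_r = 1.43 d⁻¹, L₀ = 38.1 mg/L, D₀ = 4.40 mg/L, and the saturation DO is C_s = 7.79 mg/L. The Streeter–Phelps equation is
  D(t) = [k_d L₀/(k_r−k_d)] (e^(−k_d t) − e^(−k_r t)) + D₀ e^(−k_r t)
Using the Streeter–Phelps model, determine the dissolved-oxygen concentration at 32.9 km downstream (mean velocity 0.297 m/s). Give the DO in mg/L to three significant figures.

Travel time t = x/v = 32.9 km / (0.297 m/s) = 32900 m / 0.297 m/s = 110800 s = 1.282 d.
k_d L₀/(k_r−k_d) = 0.368×38.1/(1.43−0.368) = 14.02/1.062 = 13.20 mg/L.
e^(−k_d t) = e^(−0.368×1.282) = 0.6239; e^(−k_r t) = e^(−1.43×1.282) = 0.1599.
D = 13.20 × (0.6239 − 0.1599) + 4.40 × 0.1599 = 6.126 + 0.7034 = 6.829 mg/L.
DO = C_s − D = 7.79 − 6.829 = 0.9607 mg/L.

DO ≈ 0.961 mg/L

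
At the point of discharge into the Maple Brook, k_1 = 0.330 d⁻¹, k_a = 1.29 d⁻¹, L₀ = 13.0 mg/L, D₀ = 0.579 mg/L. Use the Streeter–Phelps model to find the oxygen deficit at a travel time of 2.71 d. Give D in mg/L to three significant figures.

D ≈ 1.71 mg/L

k_1 L₀/(k_a−k_1) = 0.330×13.0/(1.29−0.330) = 4.290/0.9600 = 4.469 mg/L.
e^(−k_1 t) = e^(−0.330×2.710) = 0.4089; e^(−k_a t) = e^(−1.29×2.710) = 0.03032.
D = 4.469 × (0.4089 − 0.03032) + 0.579 × 0.03032 = 1.692 + 0.01756 = 1.709 mg/L.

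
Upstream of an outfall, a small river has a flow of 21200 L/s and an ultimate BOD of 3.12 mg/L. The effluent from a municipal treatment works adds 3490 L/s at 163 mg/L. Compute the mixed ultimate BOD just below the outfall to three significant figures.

Flow-weighted mixing: C = (Q_r C_r + Q_w C_w)/(Q_r + Q_w)
= (21200×3.12 + 3490×163)/(21200 + 3490) = 635000/24690 = 25.72 mg/L.

25.7 mg/L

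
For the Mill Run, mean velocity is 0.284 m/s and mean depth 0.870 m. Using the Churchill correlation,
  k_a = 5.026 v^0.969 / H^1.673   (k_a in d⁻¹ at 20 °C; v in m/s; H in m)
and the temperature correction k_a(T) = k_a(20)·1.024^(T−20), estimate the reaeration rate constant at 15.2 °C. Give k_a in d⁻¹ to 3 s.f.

k_a ≈ 1.67 d⁻¹

k_a(20) = 5.026 × 0.284^0.969 / 0.870^1.673 = 5.026 × 0.2953 / 0.7922 = 1.874 d⁻¹.
k_a(15.2) = 1.874 × 1.024^(15.2−20) = 1.874 × 0.8924 = 1.672 d⁻¹.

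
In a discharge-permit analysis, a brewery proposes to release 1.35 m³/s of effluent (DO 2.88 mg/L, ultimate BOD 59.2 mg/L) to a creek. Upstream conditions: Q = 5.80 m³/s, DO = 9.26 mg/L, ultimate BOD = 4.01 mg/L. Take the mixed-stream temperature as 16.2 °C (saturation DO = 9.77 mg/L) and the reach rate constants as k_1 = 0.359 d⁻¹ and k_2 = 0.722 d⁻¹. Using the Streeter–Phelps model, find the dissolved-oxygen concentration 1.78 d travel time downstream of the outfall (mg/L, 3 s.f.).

DO ≈ 5.71 mg/L

Mixed DO = (5.80×9.26 + 1.35×2.88)/(5.80+1.35) = 57.60/7.150 = 8.055 mg/L.
Mixed L₀ = (5.80×4.01 + 1.35×59.2)/(7.150) = 103.2/7.150 = 14.43 mg/L.
Initial deficit D₀ = C_s − DO₀ = 9.77 − 8.055 = 1.715 mg/L.
D(1.78) = [0.359×14.43/(0.722−0.359)](e^(−0.359×1.78) − e^(−0.722×1.78)) + 1.715 e^(−0.722×1.78)
= 14.27 × (0.5278 − 0.2766) + 1.715 × 0.2766 = 4.059 mg/L.
DO = 9.77 − 4.059 = 5.711 mg/L.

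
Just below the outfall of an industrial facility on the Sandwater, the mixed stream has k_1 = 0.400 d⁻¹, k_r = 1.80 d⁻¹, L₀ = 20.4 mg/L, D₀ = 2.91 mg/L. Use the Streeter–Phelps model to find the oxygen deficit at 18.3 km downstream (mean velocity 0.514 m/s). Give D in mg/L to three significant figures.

D ≈ 3.55 mg/L

Travel time t = x/v = 18.3 km / (0.514 m/s) = 18300 m / 0.514 m/s = 35600 s = 0.4121 d.
k_1 L₀/(k_r−k_1) = 0.400×20.4/(1.80−0.400) = 8.160/1.400 = 5.829 mg/L.
e^(−k_1 t) = e^(−0.400×0.4121) = 0.8480; e^(−k_r t) = e^(−1.80×0.4121) = 0.4763.
D = 5.829 × (0.8480 − 0.4763) + 2.91 × 0.4763 = 2.167 + 1.386 = 3.553 mg/L.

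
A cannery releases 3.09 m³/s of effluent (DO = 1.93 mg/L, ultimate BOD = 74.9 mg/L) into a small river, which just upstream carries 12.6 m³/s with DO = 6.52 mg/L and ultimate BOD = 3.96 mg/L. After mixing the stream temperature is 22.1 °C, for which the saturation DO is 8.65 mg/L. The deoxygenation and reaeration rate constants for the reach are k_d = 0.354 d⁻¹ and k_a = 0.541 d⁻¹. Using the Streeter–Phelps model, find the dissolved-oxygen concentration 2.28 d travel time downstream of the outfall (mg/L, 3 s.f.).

Mixed DO = (12.6×6.52 + 3.09×1.93)/(12.6+3.09) = 88.12/15.69 = 5.616 mg/L.
Mixed L₀ = (12.6×3.96 + 3.09×74.9)/(15.69) = 281.3/15.69 = 17.93 mg/L.
Initial deficit D₀ = C_s − DO₀ = 8.65 − 5.616 = 3.034 mg/L.
D(2.28) = [0.354×17.93/(0.541−0.354)](e^(−0.354×2.28) − e^(−0.541×2.28)) + 3.034 e^(−0.541×2.28)
= 33.94 × (0.4461 − 0.2913) + 3.034 × 0.2913 = 6.140 mg/L.
DO = 8.65 − 6.140 = 2.510 mg/L.

DO ≈ 2.51 mg/L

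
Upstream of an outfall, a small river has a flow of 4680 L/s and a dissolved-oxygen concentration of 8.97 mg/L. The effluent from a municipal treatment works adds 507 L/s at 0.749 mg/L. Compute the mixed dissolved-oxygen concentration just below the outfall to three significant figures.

8.17 mg/L

Flow-weighted mixing: C = (Q_r C_r + Q_w C_w)/(Q_r + Q_w)
= (4680×8.97 + 507×0.749)/(4680 + 507) = 42360/5187 = 8.166 mg/L.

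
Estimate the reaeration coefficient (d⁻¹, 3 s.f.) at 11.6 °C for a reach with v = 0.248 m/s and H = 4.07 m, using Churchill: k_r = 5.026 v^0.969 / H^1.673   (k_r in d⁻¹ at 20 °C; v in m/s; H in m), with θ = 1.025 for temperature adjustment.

k_r ≈ 0.101 d⁻¹

k_r(20) = 5.026 × 0.248^0.969 / 4.07^1.673 = 5.026 × 0.2590 / 10.47 = 0.1243 d⁻¹.
k_r(11.6) = 0.1243 × 1.025^(11.6−20) = 0.1243 × 0.8127 = 0.1010 d⁻¹.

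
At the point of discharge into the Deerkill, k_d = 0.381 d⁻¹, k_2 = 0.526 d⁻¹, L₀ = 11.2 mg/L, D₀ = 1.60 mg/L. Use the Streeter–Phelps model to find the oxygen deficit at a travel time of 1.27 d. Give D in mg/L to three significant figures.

k_d L₀/(k_2−k_d) = 0.381×11.2/(0.526−0.381) = 4.267/0.1450 = 29.43 mg/L.
e^(−k_d t) = e^(−0.381×1.270) = 0.6164; e^(−k_2 t) = e^(−0.526×1.270) = 0.5127.
D = 29.43 × (0.6164 − 0.5127) + 1.60 × 0.5127 = 3.051 + 0.8204 = 3.871 mg/L.

D ≈ 3.87 mg/L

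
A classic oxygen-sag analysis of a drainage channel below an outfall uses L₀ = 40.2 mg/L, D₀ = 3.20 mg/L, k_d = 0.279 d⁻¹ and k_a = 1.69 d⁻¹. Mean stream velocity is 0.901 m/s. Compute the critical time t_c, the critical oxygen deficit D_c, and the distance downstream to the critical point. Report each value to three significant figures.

t_c = [1/(k_a−k_d)] ln[(k_a/k_d)(1 − D₀(k_a−k_d)/(k_d L₀))]
= [1/(1.69−0.279)] ln[(1.69/0.279)(1 − 3.20×1.411/(0.279×40.2))]
= (1/1.411) ln[6.057 × 0.5974] = 0.7087 × ln(3.619) = 0.7087 × 1.286 = 0.9115 d.
D_c = (k_d/k_a) L₀ e^(−k_d t_c) = (0.279/1.69) × 40.2 × e^(−0.279×0.9115) = 0.1651 × 40.2 × 0.7754 = 5.146 mg/L.
x_c = v t_c = 0.901 m/s × 0.9115 d × 86400 s/d = 70960 m ≈ 71.0 km.

t_c ≈ 0.912 d; D_c ≈ 5.15 mg/L; x_c ≈ 71.0 km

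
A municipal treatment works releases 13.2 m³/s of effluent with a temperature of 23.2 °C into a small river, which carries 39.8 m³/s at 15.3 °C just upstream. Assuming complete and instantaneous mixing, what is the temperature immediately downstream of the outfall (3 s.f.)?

Flow-weighted mixing: C = (Q_r C_r + Q_w C_w)/(Q_r + Q_w)
= (39.8×15.3 + 13.2×23.2)/(39.8 + 13.2) = 915.2/53.00 = 17.27 °C.

17.3 °C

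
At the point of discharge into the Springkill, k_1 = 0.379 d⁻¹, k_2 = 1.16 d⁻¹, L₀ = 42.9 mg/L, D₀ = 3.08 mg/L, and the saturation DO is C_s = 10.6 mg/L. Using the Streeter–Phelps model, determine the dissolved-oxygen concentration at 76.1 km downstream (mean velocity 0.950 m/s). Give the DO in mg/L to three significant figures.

Travel time t = x/v = 76.1 km / (0.950 m/s) = 76100 m / 0.950 m/s = 80110 s = 0.9271 d.
k_1 L₀/(k_2−k_1) = 0.379×42.9/(1.16−0.379) = 16.26/0.7810 = 20.82 mg/L.
e^(−k_1 t) = e^(−0.379×0.9271) = 0.7037; e^(−k_2 t) = e^(−1.16×0.9271) = 0.3411.
D = 20.82 × (0.7037 − 0.3411) + 3.08 × 0.3411 = 7.548 + 1.051 = 8.599 mg/L.
DO = C_s − D = 10.6 − 8.599 = 2.001 mg/L.

DO ≈ 2.00 mg/L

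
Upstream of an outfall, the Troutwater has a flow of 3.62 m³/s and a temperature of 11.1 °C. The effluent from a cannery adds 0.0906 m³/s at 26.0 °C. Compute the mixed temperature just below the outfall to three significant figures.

Flow-weighted mixing: C = (Q_r C_r + Q_w C_w)/(Q_r + Q_w)
= (3.62×11.1 + 0.0906×26.0)/(3.62 + 0.0906) = 42.54/3.711 = 11.46 °C.

11.5 °C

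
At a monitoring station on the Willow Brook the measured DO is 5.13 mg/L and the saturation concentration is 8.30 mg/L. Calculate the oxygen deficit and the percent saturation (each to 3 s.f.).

D ≈ 3.17 mg/L; 61.8 % saturation

D = C_s − C = 8.30 − 5.13 = 3.17 mg/L.
% saturation = 5.13/8.30 × 100 = 61.8 %.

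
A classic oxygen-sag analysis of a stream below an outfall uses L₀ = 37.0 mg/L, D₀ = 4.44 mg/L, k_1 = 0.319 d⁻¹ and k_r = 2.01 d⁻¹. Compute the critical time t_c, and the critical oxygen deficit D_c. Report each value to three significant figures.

t_c ≈ 0.491 d; D_c ≈ 5.02 mg/L

With k_r/k_1 = 6.301 and 1 − D₀(k_r−k_1)/(k_1 L₀) = 0.3639,
t_c = ln(6.301 × 0.3639) / (2.01 − 0.319) = ln(2.293) / 1.691 = 0.8298/1.691 = 0.4907 d.
D_c = (k_1/k_r) L₀ e^(−k_1 t_c) = (0.319/2.01) × 37.0 × e^(−0.319×0.4907) = 0.1587 × 37.0 × 0.8551 = 5.021 mg/L.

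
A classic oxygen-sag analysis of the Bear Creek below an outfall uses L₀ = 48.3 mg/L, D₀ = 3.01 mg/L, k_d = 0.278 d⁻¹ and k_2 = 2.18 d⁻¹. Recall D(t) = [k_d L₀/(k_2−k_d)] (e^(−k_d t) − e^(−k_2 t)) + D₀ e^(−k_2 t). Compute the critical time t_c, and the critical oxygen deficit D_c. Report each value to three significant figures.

t_c ≈ 0.791 d; D_c ≈ 4.94 mg/L

t_c = [1/(k_2−k_d)] ln[(k_2/k_d)(1 − D₀(k_2−k_d)/(k_d L₀))]
= [1/(2.18−0.278)] ln[(2.18/0.278)(1 − 3.01×1.902/(0.278×48.3))]
= (1/1.902) ln[7.842 × 0.5736] = 0.5258 × ln(4.498) = 0.5258 × 1.504 = 0.7906 d.
D_c = (k_d/k_2) L₀ e^(−k_d t_c) = (0.278/2.18) × 48.3 × e^(−0.278×0.7906) = 0.1275 × 48.3 × 0.8027 = 4.944 mg/L.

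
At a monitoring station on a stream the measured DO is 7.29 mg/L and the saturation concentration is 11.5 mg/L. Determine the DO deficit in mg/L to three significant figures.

D = C_s − C = 11.5 − 7.29 = 4.21 mg/L.

D ≈ 4.21 mg/L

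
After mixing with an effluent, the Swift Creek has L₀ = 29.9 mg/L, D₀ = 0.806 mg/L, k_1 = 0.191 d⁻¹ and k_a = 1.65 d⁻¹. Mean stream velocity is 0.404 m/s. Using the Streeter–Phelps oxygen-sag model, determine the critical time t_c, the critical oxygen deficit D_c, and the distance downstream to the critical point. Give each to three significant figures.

t_c ≈ 1.32 d; D_c ≈ 2.69 mg/L; x_c ≈ 46.1 km

At the critical point dD/dt = 0, so k_1 L₀ e^(−k_1 t) = k_a D. Substituting D(t) from the Streeter–Phelps equation and solving for t gives
t_c = ln[(k_a/k_1)(1 − D₀(k_a−k_1)/(k_1 L₀))] / (k_a−k_1).
Here k_a−k_1 = 1.459 d⁻¹ and 1 − D₀(k_a−k_1)/(k_1 L₀) = 1 − 0.806×1.459/(0.191×29.9) = 0.7941, so
t_c = ln(8.639 × 0.7941) / 1.459 = 1.926 / 1.459 = 1.320 d.
L(t_c) = L₀ e^(−k_1 t_c) = 29.9 × 0.7772 = 23.24 mg/L, and at the critical point k_a D_c = k_1 L, so D_c = (0.191/1.65) × 23.24 = 2.690 mg/L.
x_c = v t_c = 0.404 m/s × 1.320 d × 86400 s/d = 46070 m ≈ 46.1 km.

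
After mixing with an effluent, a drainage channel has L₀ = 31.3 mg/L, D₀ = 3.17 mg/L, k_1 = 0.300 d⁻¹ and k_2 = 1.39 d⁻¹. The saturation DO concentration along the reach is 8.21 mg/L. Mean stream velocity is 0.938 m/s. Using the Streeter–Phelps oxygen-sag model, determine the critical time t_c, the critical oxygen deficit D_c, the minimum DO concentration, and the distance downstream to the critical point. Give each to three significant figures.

t_c ≈ 0.986 d; D_c ≈ 5.03 mg/L; min DO ≈ 3.18 mg/L; x_c ≈ 79.9 km

With k_2/k_1 = 4.633 and 1 − D₀(k_2−k_1)/(k_1 L₀) = 0.6320,
t_c = ln(4.633 × 0.6320) / (1.39 − 0.300) = ln(2.928) / 1.090 = 1.074/1.090 = 0.9857 d.
D_c = (k_1/k_2) L₀ e^(−k_1 t_c) = (0.300/1.39) × 31.3 × e^(−0.300×0.9857) = 0.2158 × 31.3 × 0.7440 = 5.026 mg/L.
Minimum DO = C_s − D_c = 8.21 − 5.026 = 3.184 mg/L.
x_c = v t_c = 0.938 m/s × 0.9857 d × 86400 s/d = 79890 m ≈ 79.9 km.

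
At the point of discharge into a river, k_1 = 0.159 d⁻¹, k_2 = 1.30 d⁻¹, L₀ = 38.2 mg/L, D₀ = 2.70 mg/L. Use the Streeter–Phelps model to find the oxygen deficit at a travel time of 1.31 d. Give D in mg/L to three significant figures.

D ≈ 3.84 mg/L

k_1 L₀/(k_2−k_1) = 0.159×38.2/(1.30−0.159) = 6.074/1.141 = 5.323 mg/L.
e^(−k_1 t) = e^(−0.159×1.310) = 0.8120; e^(−k_2 t) = e^(−1.30×1.310) = 0.1821.
D = 5.323 × (0.8120 − 0.1821) + 2.70 × 0.1821 = 3.353 + 0.4918 = 3.845 mg/L.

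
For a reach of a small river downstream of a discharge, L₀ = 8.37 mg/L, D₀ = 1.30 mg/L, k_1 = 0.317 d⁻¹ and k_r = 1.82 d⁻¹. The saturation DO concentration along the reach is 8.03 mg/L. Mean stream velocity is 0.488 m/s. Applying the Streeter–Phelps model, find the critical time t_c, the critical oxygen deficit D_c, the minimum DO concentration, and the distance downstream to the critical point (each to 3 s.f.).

t_c ≈ 0.276 d; D_c ≈ 1.34 mg/L; min DO ≈ 6.69 mg/L; x_c ≈ 11.6 km

t_c = [1/(k_r−k_1)] ln[(k_r/k_1)(1 − D₀(k_r−k_1)/(k_1 L₀))]
= [1/(1.82−0.317)] ln[(1.82/0.317)(1 − 1.30×1.503/(0.317×8.37))]
= (1/1.503) ln[5.741 × 0.2636] = 0.6653 × ln(1.513) = 0.6653 × 0.4143 = 0.2757 d.
D_c = (k_1/k_r) L₀ e^(−k_1 t_c) = (0.317/1.82) × 8.37 × e^(−0.317×0.2757) = 0.1742 × 8.37 × 0.9163 = 1.336 mg/L.
Minimum DO = C_s − D_c = 8.03 − 1.336 = 6.694 mg/L.
x_c = v t_c = 0.488 m/s × 0.2757 d × 86400 s/d = 11620 m ≈ 11.6 km.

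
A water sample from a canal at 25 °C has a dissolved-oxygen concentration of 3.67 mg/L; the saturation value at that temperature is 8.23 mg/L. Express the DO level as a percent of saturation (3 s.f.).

44.6 % saturation

% saturation = C/C_s × 100 = 3.67/8.23 × 100 = 44.6 %.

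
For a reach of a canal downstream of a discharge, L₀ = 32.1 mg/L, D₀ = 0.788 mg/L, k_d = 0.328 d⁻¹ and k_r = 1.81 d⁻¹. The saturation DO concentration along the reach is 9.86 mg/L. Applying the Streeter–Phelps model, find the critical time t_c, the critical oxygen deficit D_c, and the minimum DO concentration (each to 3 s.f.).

t_c ≈ 1.07 d; D_c ≈ 4.09 mg/L; min DO ≈ 5.77 mg/L

t_c = [1/(k_r−k_d)] ln[(k_r/k_d)(1 − D₀(k_r−k_d)/(k_d L₀))]
= [1/(1.81−0.328)] ln[(1.81/0.328)(1 − 0.788×1.482/(0.328×32.1))]
= (1/1.482) ln[5.518 × 0.8891] = 0.6748 × ln(4.906) = 0.6748 × 1.591 = 1.073 d.
L(t_c) = L₀ e^(−k_d t_c) = 32.1 × 0.7033 = 22.57 mg/L, and at the critical point k_r D_c = k_d L, so D_c = (0.328/1.81) × 22.57 = 4.091 mg/L.
Minimum DO = C_s − D_c = 9.86 − 4.091 = 5.769 mg/L.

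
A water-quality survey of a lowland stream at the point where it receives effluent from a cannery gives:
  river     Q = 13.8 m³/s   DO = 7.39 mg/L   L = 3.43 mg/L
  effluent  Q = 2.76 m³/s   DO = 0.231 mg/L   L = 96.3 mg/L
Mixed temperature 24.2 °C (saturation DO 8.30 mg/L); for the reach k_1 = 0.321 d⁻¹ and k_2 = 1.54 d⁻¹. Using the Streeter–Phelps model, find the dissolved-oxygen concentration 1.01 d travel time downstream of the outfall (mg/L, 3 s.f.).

DO ≈ 5.31 mg/L

Mixed DO = (13.8×7.39 + 2.76×0.231)/(13.8+2.76) = 102.6/16.56 = 6.197 mg/L.
Mixed L₀ = (13.8×3.43 + 2.76×96.3)/(16.56) = 313.1/16.56 = 18.91 mg/L.
Initial deficit D₀ = C_s − DO₀ = 8.30 − 6.197 = 2.103 mg/L.
D(1.01) = [0.321×18.91/(1.54−0.321)](e^(−0.321×1.01) − e^(−1.54×1.01)) + 2.103 e^(−1.54×1.01)
= 4.979 × (0.7231 − 0.2111) + 2.103 × 0.2111 = 2.993 mg/L.
DO = 8.30 − 2.993 = 5.307 mg/L.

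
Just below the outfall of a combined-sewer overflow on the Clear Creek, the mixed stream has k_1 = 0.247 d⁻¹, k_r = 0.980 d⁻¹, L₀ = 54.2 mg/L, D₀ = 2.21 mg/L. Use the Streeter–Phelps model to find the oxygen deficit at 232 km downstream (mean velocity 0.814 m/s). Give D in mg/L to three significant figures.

D ≈ 7.45 mg/L

Travel time t = x/v = 232 km / (0.814 m/s) = 232000 m / 0.814 m/s = 285000 s = 3.299 d.
k_1 L₀/(k_r−k_1) = 0.247×54.2/(0.980−0.247) = 13.39/0.7330 = 18.26 mg/L.
e^(−k_1 t) = e^(−0.247×3.299) = 0.4427; e^(−k_r t) = e^(−0.980×3.299) = 0.03945.
D = 18.26 × (0.4427 − 0.03945) + 2.21 × 0.03945 = 7.366 + 0.08718 = 7.453 mg/L.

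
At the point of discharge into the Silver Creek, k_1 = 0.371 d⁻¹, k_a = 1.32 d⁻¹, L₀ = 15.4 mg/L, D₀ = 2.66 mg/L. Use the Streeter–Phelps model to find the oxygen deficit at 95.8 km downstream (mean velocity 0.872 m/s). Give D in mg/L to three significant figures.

Travel time t = x/v = 95.8 km / (0.872 m/s) = 95800 m / 0.872 m/s = 109900 s = 1.272 d.
k_1 L₀/(k_a−k_1) = 0.371×15.4/(1.32−0.371) = 5.713/0.9490 = 6.020 mg/L.
e^(−k_1 t) = e^(−0.371×1.272) = 0.6239; e^(−k_a t) = e^(−1.32×1.272) = 0.1867.
D = 6.020 × (0.6239 − 0.1867) + 2.66 × 0.1867 = 2.632 + 0.4965 = 3.129 mg/L.

D ≈ 3.13 mg/L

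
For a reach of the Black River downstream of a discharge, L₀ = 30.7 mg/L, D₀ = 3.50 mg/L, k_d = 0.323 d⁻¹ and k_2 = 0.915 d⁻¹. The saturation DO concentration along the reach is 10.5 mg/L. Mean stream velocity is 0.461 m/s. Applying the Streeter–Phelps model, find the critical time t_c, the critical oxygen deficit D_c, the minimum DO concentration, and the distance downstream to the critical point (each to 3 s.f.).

t_c ≈ 1.36 d; D_c ≈ 6.98 mg/L; min DO ≈ 3.52 mg/L; x_c ≈ 54.3 km

With k_2/k_d = 2.833 and 1 − D₀(k_2−k_d)/(k_d L₀) = 0.7910,
t_c = ln(2.833 × 0.7910) / (0.915 − 0.323) = ln(2.241) / 0.5920 = 0.8069/0.5920 = 1.363 d.
L(t_c) = L₀ e^(−k_d t_c) = 30.7 × 0.6439 = 19.77 mg/L, and at the critical point k_2 D_c = k_d L, so D_c = (0.323/0.915) × 19.77 = 6.978 mg/L.
Minimum DO = C_s − D_c = 10.5 − 6.978 = 3.522 mg/L.
x_c = v t_c = 0.461 m/s × 1.363 d × 86400 s/d = 54290 m ≈ 54.3 km.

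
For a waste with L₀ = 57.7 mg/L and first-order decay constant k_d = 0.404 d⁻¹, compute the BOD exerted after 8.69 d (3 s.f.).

y_t = L₀(1 − e^(−k_d t)) = 57.7 × (1 − e^(−0.404×8.69))
= 57.7 × (1 − 0.02987) = 57.7 × 0.9701 = 55.98 mg/L.

y ≈ 56.0 mg/L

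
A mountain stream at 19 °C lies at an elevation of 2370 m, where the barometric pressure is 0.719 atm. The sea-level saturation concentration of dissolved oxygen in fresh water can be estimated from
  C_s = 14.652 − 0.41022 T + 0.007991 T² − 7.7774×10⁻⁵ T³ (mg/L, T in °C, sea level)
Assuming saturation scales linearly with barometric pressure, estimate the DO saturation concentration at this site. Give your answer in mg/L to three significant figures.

C_s ≈ 6.62 mg/L

At sea level: C_s = 14.652 − 0.41022×19 + 0.007991×19² − 7.7774×10⁻⁵×19³ = 9.209 mg/L.
Pressure correction: C_s' = 9.209 × 0.719 = 6.621 mg/L.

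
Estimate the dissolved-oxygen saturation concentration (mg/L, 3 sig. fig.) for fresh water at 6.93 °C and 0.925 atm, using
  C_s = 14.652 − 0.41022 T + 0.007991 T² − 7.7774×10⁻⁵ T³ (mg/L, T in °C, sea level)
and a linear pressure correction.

At sea level: C_s = 14.652 − 0.41022×6.93 + 0.007991×6.93² − 7.7774×10⁻⁵×6.93³ = 12.17 mg/L.
Pressure correction: C_s' = 12.17 × 0.925 = 11.25 mg/L.

C_s ≈ 11.3 mg/L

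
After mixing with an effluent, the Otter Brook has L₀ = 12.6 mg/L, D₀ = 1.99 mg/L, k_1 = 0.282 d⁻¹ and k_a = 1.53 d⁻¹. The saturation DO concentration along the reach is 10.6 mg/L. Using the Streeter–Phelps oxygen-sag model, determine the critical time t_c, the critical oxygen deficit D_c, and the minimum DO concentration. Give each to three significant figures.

With k_a/k_1 = 5.426 and 1 − D₀(k_a−k_1)/(k_1 L₀) = 0.3010,
t_c = ln(5.426 × 0.3010) / (1.53 − 0.282) = ln(1.633) / 1.248 = 0.4906/1.248 = 0.3931 d.
D_c = (k_1/k_a) L₀ e^(−k_1 t_c) = (0.282/1.53) × 12.6 × e^(−0.282×0.3931) = 0.1843 × 12.6 × 0.8951 = 2.079 mg/L.
Minimum DO = C_s − D_c = 10.6 − 2.079 = 8.521 mg/L.

t_c ≈ 0.393 d; D_c ≈ 2.08 mg/L; min DO ≈ 8.52 mg/L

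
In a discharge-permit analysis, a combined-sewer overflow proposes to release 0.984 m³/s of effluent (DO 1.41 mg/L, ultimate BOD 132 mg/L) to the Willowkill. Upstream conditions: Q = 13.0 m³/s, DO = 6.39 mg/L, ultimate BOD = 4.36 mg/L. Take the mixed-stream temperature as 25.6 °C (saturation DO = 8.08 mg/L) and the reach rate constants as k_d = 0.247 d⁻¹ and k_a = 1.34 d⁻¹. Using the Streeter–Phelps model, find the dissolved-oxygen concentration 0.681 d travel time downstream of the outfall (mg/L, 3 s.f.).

Mixed DO = (13.0×6.39 + 0.984×1.41)/(13.0+0.984) = 84.46/13.98 = 6.040 mg/L.
Mixed L₀ = (13.0×4.36 + 0.984×132)/(13.98) = 186.6/13.98 = 13.34 mg/L.
Initial deficit D₀ = C_s − DO₀ = 8.08 − 6.040 = 2.040 mg/L.
D(0.681) = [0.247×13.34/(1.34−0.247)](e^(−0.247×0.681) − e^(−1.34×0.681)) + 2.040 e^(−1.34×0.681)
= 3.015 × (0.8452 − 0.4015) + 2.040 × 0.4015 = 2.157 mg/L.
DO = 8.08 − 2.157 = 5.923 mg/L.

DO ≈ 5.92 mg/L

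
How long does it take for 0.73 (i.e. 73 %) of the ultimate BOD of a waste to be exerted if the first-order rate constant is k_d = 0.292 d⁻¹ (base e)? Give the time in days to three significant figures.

t ≈ 4.48 d

y/L₀ = 1 − e^(−k_d t) = 0.73 ⇒ e^(−k_d t) = 0.270
t = −ln(0.270) / 0.292 = 1.309 / 0.292 = 4.484 d.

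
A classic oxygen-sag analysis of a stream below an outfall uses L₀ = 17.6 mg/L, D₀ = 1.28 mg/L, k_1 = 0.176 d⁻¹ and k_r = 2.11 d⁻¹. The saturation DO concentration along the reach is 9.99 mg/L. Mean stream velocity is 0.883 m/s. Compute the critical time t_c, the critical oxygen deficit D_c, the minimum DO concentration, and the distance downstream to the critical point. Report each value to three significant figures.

At the critical point dD/dt = 0, so k_1 L₀ e^(−k_1 t) = k_r D. Substituting D(t) from the Streeter–Phelps equation and solving for t gives
t_c = ln[(k_r/k_1)(1 − D₀(k_r−k_1)/(k_1 L₀))] / (k_r−k_1).
Here k_r−k_1 = 1.934 d⁻¹ and 1 − D₀(k_r−k_1)/(k_1 L₀) = 1 − 1.28×1.934/(0.176×17.6) = 0.2008, so
t_c = ln(11.99 × 0.2008) / 1.934 = 0.8786 / 1.934 = 0.4543 d.
L(t_c) = L₀ e^(−k_1 t_c) = 17.6 × 0.9232 = 16.25 mg/L, and at the critical point k_r D_c = k_1 L, so D_c = (0.176/2.11) × 16.25 = 1.355 mg/L.
Minimum DO = C_s − D_c = 9.99 − 1.355 = 8.635 mg/L.
x_c = v t_c = 0.883 m/s × 0.4543 d × 86400 s/d = 34660 m ≈ 34.7 km.

t_c ≈ 0.454 d; D_c ≈ 1.36 mg/L; min DO ≈ 8.63 mg/L; x_c ≈ 34.7 km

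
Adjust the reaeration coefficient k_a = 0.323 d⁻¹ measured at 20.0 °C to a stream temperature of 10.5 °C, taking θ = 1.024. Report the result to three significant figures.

k_a(T₂) = k_a(T₁) · θ^(T₂−T₁) = 0.323 × 1.024^(10.5−20.0)
= 0.323 × 1.024^-9.50 = 0.323 × 0.7983 = 0.2578 d⁻¹.

k_a ≈ 0.258 d⁻¹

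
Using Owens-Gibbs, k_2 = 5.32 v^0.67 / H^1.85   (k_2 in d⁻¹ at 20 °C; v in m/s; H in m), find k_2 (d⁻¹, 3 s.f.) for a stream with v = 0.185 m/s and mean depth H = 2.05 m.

k_2 = 5.32 × 0.185^0.67 / 2.05^1.85 = 5.32 × 0.3229 / 3.774 = 0.4552 d⁻¹.

k_2 ≈ 0.455 d⁻¹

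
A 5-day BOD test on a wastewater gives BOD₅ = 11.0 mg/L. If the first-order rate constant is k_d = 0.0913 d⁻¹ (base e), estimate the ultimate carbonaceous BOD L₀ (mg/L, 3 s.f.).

L₀ ≈ 30.0 mg/L

BOD₅ = L₀(1 − e^(−5k_d)) ⇒ L₀ = BOD₅ / (1 − e^(−5×0.0913))
= 11.0 / (1 − 0.6335) = 11.0 / 0.3665 = 30.01 mg/L.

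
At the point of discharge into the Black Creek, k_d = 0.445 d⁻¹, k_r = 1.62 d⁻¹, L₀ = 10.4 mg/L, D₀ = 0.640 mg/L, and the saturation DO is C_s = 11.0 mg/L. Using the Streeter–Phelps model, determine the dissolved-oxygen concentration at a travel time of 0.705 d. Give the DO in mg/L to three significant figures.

k_d L₀/(k_r−k_d) = 0.445×10.4/(1.62−0.445) = 4.628/1.175 = 3.939 mg/L.
e^(−k_d t) = e^(−0.445×0.7050) = 0.7307; e^(−k_r t) = e^(−1.62×0.7050) = 0.3191.
D = 3.939 × (0.7307 − 0.3191) + 0.640 × 0.3191 = 1.621 + 0.2043 = 1.825 mg/L.
DO = C_s − D = 11.0 − 1.825 = 9.175 mg/L.

DO ≈ 9.17 mg/L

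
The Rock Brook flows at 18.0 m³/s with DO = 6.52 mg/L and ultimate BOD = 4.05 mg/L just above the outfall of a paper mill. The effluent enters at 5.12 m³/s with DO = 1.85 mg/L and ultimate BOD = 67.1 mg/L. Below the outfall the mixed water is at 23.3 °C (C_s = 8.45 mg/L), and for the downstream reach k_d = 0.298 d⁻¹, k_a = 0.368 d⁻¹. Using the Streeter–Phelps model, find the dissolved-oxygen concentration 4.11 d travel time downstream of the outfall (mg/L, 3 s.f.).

Mixed DO = (18.0×6.52 + 5.12×1.85)/(18.0+5.12) = 126.8/23.12 = 5.486 mg/L.
Mixed L₀ = (18.0×4.05 + 5.12×67.1)/(23.12) = 416.5/23.12 = 18.01 mg/L.
Initial deficit D₀ = C_s − DO₀ = 8.45 − 5.486 = 2.964 mg/L.
D(4.11) = [0.298×18.01/(0.368−0.298)](e^(−0.298×4.11) − e^(−0.368×4.11)) + 2.964 e^(−0.368×4.11)
= 76.68 × (0.2938 − 0.2204) + 2.964 × 0.2204 = 6.286 mg/L.
DO = 8.45 − 6.286 = 2.164 mg/L.

DO ≈ 2.16 mg/L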